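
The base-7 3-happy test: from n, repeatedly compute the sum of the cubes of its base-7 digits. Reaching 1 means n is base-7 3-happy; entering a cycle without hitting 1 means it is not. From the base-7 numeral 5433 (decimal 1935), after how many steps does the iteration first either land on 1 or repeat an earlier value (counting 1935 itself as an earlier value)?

1935 = (5,4,3,3)_7 → 243
243 = (4,6,5)_7 → 405
405 = (1,1,1,6)_7 → 219
219 = (4,3,2)_7 → 99
99 = (2,0,1)_7 → 9
9 = (1,2)_7 → 9  — 9 repeats.
That took 6 steps.

6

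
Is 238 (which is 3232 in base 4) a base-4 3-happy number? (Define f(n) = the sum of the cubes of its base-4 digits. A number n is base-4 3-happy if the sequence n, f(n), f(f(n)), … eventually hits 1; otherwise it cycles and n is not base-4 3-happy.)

base-4 3-happy

238 = (3,2,3,2)_4 → 3³ + 2³ + 3³ + 2³ = 70
70 = (1,0,1,2)_4 → 1³ + 0³ + 1³ + 2³ = 10
10 = (2,2)_4 → 2³ + 2³ = 16
16 = (1,0,0)_4 → 1³ + 0³ + 0³ = 1  — reached 1.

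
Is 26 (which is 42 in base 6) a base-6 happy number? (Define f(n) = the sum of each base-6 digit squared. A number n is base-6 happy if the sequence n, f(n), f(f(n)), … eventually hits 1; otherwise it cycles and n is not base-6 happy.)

not base-6 happy

26 = (4,2)_6 → 4² + 2² = 16 + 4 = 20
20 = (3,2)_6 → 3² + 2² = 9 + 4 = 13
13 = (2,1)_6 → 2² + 1² = 4 + 1 = 5
5 = (5)_6 → 5² = 25
25 = (4,1)_6 → 4² + 1² = 16 + 1 = 17
17 = (2,5)_6 → 2² + 5² = 4 + 25 = 29
29 = (4,5)_6 → 4² + 5² = 16 + 25 = 41
41 = (1,0,5)_6 → 1² + 0² + 5² = 1 + 0 + 25 = 26  — 26 already seen; the sequence cycles without reaching 1.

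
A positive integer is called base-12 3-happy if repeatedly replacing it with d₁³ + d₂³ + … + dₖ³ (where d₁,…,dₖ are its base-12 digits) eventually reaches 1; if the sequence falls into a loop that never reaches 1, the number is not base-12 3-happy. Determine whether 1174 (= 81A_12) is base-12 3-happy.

base-12 3-happy

1174 = (8,1,10)_12 → 8³ + 1³ + 10³ = 1513
1513 = (10,6,1)_12 → 10³ + 6³ + 1³ = 1217
1217 = (8,5,5)_12 → 8³ + 5³ + 5³ = 762
762 = (5,3,6)_12 → 5³ + 3³ + 6³ = 368
368 = (2,6,8)_12 → 2³ + 6³ + 8³ = 736
736 = (5,1,4)_12 → 5³ + 1³ + 4³ = 190
190 = (1,3,10)_12 → 1³ + 3³ + 10³ = 1028
1028 = (7,1,8)_12 → 7³ + 1³ + 8³ = 856
856 = (5,11,4)_12 → 5³ + 11³ + 4³ = 1520
1520 = (10,6,8)_12 → 10³ + 6³ + 8³ = 1728
1728 = (1,0,0,0)_12 → 1³ + 0³ + 0³ + 0³ = 1  — reached 1.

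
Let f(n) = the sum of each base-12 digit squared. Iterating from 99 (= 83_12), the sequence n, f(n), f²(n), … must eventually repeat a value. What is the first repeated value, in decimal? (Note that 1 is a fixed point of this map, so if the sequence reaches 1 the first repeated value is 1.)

99 = (8,3)_12 → 8² + 3² = 73
73 = (6,1)_12 → 6² + 1² = 37
37 = (3,1)_12 → 3² + 1² = 10
10 = (10)_12 → 10² = 100
100 = (8,4)_12 → 8² + 4² = 80
80 = (6,8)_12 → 6² + 8² = 100  — 100 already appeared earlier.

100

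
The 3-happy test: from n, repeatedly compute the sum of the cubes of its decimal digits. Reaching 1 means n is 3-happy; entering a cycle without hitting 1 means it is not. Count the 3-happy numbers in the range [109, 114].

109: 109 → 730 → 370 → 370  — not 3-happy
110: 110 → 2 → 8 → 512 → 134 → 92 → 737 → 713 → 371 → 371  — not 3-happy
111: 111 → 3 → 27 → 351 → 153 → 153  — not 3-happy
112: 112 → 10 → 1  — 3-happy
113: 113 → 29 → 737 → 713 → 371 → 371  — not 3-happy
114: 114 → 66 → 432 → 99 → 1458 → 702 → 351 → 153 → 153  — not 3-happy
3-happy: 112

1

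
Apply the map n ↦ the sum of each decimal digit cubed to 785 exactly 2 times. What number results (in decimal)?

1241

785 → 7³ + 8³ + 5³ = 980
980 → 9³ + 8³ + 0³ = 1241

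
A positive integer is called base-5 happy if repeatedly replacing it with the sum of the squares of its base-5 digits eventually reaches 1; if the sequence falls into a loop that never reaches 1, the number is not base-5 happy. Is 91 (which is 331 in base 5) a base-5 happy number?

91 = (3,3,1)_5 → 3² + 3² + 1² = 19
19 = (3,4)_5 → 3² + 4² = 25
25 = (1,0,0)_5 → 1² + 0² + 0² = 1  — reached 1.

base-5 happy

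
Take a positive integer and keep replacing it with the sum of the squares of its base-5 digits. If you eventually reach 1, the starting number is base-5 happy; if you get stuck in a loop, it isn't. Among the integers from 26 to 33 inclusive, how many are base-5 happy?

2

26: 26 → 2 → 4 → 16 → 10 → 4  (repeats 4)
27: 27 → 5 → 1  (reaches 1)
28: 28 → 10 → 4 → 16 → 10  (repeats 10)
29: 29 → 17 → 13 → 13  (repeats 13)
30: 30 → 2 → 4 → 16 → 10 → 4  (repeats 4)
31: 31 → 3 → 9 → 17 → 13 → 13  (repeats 13)
32: 32 → 6 → 2 → 4 → 16 → 10 → 4  (repeats 4)
33: 33 → 11 → 5 → 1  (reaches 1)
base-5 happy: 27, 33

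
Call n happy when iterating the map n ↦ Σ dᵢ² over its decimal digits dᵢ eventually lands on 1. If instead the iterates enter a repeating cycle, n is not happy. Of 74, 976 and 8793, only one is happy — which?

8793

74: 74 → 65 → 61 → 37 → 58 → 89 → 145 → 42 → 20 → 4 → 16 → 37  — repeats 37 (not happy)
976: 976 → 166 → 73 → 58 → 89 → 145 → 42 → 20 → 4 → 16 → 37 → 58  — repeats 58 (not happy)
8793: 8793 → 203 → 13 → 10 → 1  — reaches 1 (happy)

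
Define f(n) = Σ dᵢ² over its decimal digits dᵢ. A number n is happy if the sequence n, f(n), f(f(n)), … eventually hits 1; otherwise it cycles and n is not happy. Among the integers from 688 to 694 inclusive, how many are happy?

1

688: 688 → 164 → 53 → 34 → 25 → 29 → 85 → 89 → 145 → 42 → 20 → 4 → 16 → 37 → 58 → 89  — not happy
689: 689 → 181 → 66 → 72 → 53 → 34 → 25 → 29 → 85 → 89 → 145 → 42 → 20 → 4 → 16 → 37 → 58 → 89  — not happy
690: 690 → 117 → 51 → 26 → 40 → 16 → 37 → 58 → 89 → 145 → 42 → 20 → 4 → 16  — not happy
691: 691 → 118 → 66 → 72 → 53 → 34 → 25 → 29 → 85 → 89 → 145 → 42 → 20 → 4 → 16 → 37 → 58 → 89  — not happy
692: 692 → 121 → 6 → 36 → 45 → 41 → 17 → 50 → 25 → 29 → 85 → 89 → 145 → 42 → 20 → 4 → 16 → 37 → 58 → 89  — not happy
693: 693 → 126 → 41 → 17 → 50 → 25 → 29 → 85 → 89 → 145 → 42 → 20 → 4 → 16 → 37 → 58 → 89  — not happy
694: 694 → 133 → 19 → 82 → 68 → 100 → 1  — happy
happy: 694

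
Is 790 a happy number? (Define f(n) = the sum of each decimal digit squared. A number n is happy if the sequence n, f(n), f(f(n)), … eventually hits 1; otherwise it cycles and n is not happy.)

happy

790 → 7² + 9² + 0² = 49 + 81 + 0 = 130
130 → 1² + 3² + 0² = 1 + 9 + 0 = 10
10 → 1² + 0² = 1 + 0 = 1  — reached 1.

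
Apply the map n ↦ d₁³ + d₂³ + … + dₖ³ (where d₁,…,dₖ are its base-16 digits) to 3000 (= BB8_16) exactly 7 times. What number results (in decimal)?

3000 = (11,11,8)_16 → 11³ + 11³ + 8³ = 1331 + 1331 + 512 = 3174
3174 = (12,6,6)_16 → 12³ + 6³ + 6³ = 1728 + 216 + 216 = 2160
2160 = (8,7,0)_16 → 8³ + 7³ + 0³ = 512 + 343 + 0 = 855
855 = (3,5,7)_16 → 3³ + 5³ + 7³ = 27 + 125 + 343 = 495
495 = (1,14,15)_16 → 1³ + 14³ + 15³ = 1 + 2744 + 3375 = 6120
6120 = (1,7,14,8)_16 → 1³ + 7³ + 14³ + 8³ = 1 + 343 + 2744 + 512 = 3600
3600 = (14,1,0)_16 → 14³ + 1³ + 0³ = 2744 + 1 + 0 = 2745

2745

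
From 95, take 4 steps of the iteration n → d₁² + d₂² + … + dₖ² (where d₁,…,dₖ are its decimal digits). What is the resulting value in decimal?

95 → 9² + 5² = 81 + 25 = 106
106 → 1² + 0² + 6² = 1 + 0 + 36 = 37
37 → 3² + 7² = 9 + 49 = 58
58 → 5² + 8² = 25 + 64 = 89

89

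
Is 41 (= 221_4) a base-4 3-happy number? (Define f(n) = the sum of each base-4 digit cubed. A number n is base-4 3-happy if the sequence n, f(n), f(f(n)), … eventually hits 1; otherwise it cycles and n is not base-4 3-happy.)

41 = (2,2,1)_4 → 17
17 = (1,0,1)_4 → 2
2 = (2)_4 → 8
8 = (2,0)_4 → 8  — 8 already seen; the sequence cycles without reaching 1.

not base-4 3-happy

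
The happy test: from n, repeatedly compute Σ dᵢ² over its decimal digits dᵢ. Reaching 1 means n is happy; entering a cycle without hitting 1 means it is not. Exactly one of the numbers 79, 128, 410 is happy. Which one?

79

79: 79 → 130 → 10 → 1  — reaches 1 (happy)
128: 128 → 69 → 117 → 51 → 26 → 40 → 16 → 37 → 58 → 89 → 145 → 42 → 20 → 4 → 16  — repeats 16 (not happy)
410: 410 → 17 → 50 → 25 → 29 → 85 → 89 → 145 → 42 → 20 → 4 → 16 → 37 → 58 → 89  — repeats 89 (not happy)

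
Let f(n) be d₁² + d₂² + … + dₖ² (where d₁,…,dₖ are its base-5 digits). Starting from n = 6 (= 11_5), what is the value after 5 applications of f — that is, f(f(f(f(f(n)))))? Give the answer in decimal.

6 = (1,1)_5 → 2
2 = (2)_5 → 4
4 = (4)_5 → 16
16 = (3,1)_5 → 10
10 = (2,0)_5 → 4

4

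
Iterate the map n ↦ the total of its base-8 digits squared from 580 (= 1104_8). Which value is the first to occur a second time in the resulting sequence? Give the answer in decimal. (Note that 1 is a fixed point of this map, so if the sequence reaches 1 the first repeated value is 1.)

580 = (1,1,0,4)_8 → 1² + 1² + 0² + 4² = 1 + 1 + 0 + 16 = 18
18 = (2,2)_8 → 2² + 2² = 4 + 4 = 8
8 = (1,0)_8 → 1² + 0² = 1 + 0 = 1  — reached the fixed point 1.
1 → 1, so 1 is the first repeated value.

1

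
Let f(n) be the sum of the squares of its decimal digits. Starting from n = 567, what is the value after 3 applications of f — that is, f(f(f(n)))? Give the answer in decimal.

4

567 → 5² + 6² + 7² = 110
110 → 1² + 1² + 0² = 2
2 → 2² = 4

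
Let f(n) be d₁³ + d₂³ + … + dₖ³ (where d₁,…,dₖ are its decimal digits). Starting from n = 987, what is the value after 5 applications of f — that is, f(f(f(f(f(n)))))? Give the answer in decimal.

987 → 9³ + 8³ + 7³ = 1584
1584 → 1³ + 5³ + 8³ + 4³ = 702
702 → 7³ + 0³ + 2³ = 351
351 → 3³ + 5³ + 1³ = 153
153 → 1³ + 5³ + 3³ = 153

153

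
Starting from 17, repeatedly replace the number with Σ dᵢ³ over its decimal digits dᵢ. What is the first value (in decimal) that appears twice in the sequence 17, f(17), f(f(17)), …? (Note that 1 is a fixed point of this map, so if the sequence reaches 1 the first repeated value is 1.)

371

17 → 344
344 → 155
155 → 251
251 → 134
134 → 92
92 → 737
737 → 713
713 → 371
371 → 371  — 371 already appeared earlier.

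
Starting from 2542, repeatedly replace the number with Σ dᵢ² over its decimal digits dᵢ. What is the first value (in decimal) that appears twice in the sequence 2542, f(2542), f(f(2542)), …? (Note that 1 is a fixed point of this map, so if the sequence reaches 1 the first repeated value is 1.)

1

2542 → 2² + 5² + 4² + 2² = 4 + 25 + 16 + 4 = 49
49 → 4² + 9² = 16 + 81 = 97
97 → 9² + 7² = 81 + 49 = 130
130 → 1² + 3² + 0² = 1 + 9 + 0 = 10
10 → 1² + 0² = 1 + 0 = 1  — reached the fixed point 1.
1 → 1, so 1 is the first repeated value.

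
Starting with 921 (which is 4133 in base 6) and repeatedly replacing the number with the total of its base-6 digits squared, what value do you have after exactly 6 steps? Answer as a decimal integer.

921 = (4,1,3,3)_6 → 4² + 1² + 3² + 3² = 35
35 = (5,5)_6 → 5² + 5² = 50
50 = (1,2,2)_6 → 1² + 2² + 2² = 9
9 = (1,3)_6 → 1² + 3² = 10
10 = (1,4)_6 → 1² + 4² = 17
17 = (2,5)_6 → 2² + 5² = 29

29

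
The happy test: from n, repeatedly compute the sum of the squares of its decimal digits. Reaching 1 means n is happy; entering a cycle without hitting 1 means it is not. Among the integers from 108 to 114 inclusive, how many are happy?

108: 108 → 65 → 61 → 37 → 58 → 89 → 145 → 42 → 20 → 4 → 16 → 37  (repeats 37)
109: 109 → 82 → 68 → 100 → 1  (reaches 1)
110: 110 → 2 → 4 → 16 → 37 → 58 → 89 → 145 → 42 → 20 → 4  (repeats 4)
111: 111 → 3 → 9 → 81 → 65 → 61 → 37 → 58 → 89 → 145 → 42 → 20 → 4 → 16 → 37  (repeats 37)
112: 112 → 6 → 36 → 45 → 41 → 17 → 50 → 25 → 29 → 85 → 89 → 145 → 42 → 20 → 4 → 16 → 37 → 58 → 89  (repeats 89)
113: 113 → 11 → 2 → 4 → 16 → 37 → 58 → 89 → 145 → 42 → 20 → 4  (repeats 4)
114: 114 → 18 → 65 → 61 → 37 → 58 → 89 → 145 → 42 → 20 → 4 → 16 → 37  (repeats 37)
happy: 109

1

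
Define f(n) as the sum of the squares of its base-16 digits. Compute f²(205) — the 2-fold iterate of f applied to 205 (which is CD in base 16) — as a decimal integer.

205 = (12,13)_16 → 12² + 13² = 144 + 169 = 313
313 = (1,3,9)_16 → 1² + 3² + 9² = 1 + 9 + 81 = 91

91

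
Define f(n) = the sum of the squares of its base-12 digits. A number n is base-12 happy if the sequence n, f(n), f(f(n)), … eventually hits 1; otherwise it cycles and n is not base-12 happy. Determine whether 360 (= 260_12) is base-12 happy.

360 = (2,6,0)_12 → 2² + 6² + 0² = 4 + 36 + 0 = 40
40 = (3,4)_12 → 3² + 4² = 9 + 16 = 25
25 = (2,1)_12 → 2² + 1² = 4 + 1 = 5
5 = (5)_12 → 5² = 25  — 25 already seen; the sequence cycles without reaching 1.

not base-12 happy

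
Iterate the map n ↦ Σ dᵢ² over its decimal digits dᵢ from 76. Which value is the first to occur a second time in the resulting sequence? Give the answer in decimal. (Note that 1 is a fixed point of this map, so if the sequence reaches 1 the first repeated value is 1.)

89

76 → 7² + 6² = 49 + 36 = 85
85 → 8² + 5² = 64 + 25 = 89
89 → 8² + 9² = 64 + 81 = 145
145 → 1² + 4² + 5² = 1 + 16 + 25 = 42
42 → 4² + 2² = 16 + 4 = 20
20 → 2² + 0² = 4 + 0 = 4
4 → 4² = 16
16 → 1² + 6² = 1 + 36 = 37
37 → 3² + 7² = 9 + 49 = 58
58 → 5² + 8² = 25 + 64 = 89  — 89 already appeared earlier.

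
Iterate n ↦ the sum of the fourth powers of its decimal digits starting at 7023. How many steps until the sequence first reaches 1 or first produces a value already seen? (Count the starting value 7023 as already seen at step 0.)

7023 → 7⁴ + 0⁴ + 2⁴ + 3⁴ = 2401 + 0 + 16 + 81 = 2498
2498 → 2⁴ + 4⁴ + 9⁴ + 8⁴ = 16 + 256 + 6561 + 4096 = 10929
10929 → 1⁴ + 0⁴ + 9⁴ + 2⁴ + 9⁴ = 1 + 0 + 6561 + 16 + 6561 = 13139
13139 → 1⁴ + 3⁴ + 1⁴ + 3⁴ + 9⁴ = 1 + 81 + 1 + 81 + 6561 = 6725
6725 → 6⁴ + 7⁴ + 2⁴ + 5⁴ = 1296 + 2401 + 16 + 625 = 4338
4338 → 4⁴ + 3⁴ + 3⁴ + 8⁴ = 256 + 81 + 81 + 4096 = 4514
4514 → 4⁴ + 5⁴ + 1⁴ + 4⁴ = 256 + 625 + 1 + 256 = 1138
1138 → 1⁴ + 1⁴ + 3⁴ + 8⁴ = 1 + 1 + 81 + 4096 = 4179
4179 → 4⁴ + 1⁴ + 7⁴ + 9⁴ = 256 + 1 + 2401 + 6561 = 9219
9219 → 9⁴ + 2⁴ + 1⁴ + 9⁴ = 6561 + 16 + 1 + 6561 = 13139  — 13139 repeats.
That took 10 steps.

10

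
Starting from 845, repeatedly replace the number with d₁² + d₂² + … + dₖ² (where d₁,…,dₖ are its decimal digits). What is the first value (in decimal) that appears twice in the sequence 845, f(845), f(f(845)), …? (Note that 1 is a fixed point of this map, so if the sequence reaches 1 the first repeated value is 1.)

845 → 105
105 → 26
26 → 40
40 → 16
16 → 37
37 → 58
58 → 89
89 → 145
145 → 42
42 → 20
20 → 4
4 → 16  — 16 already appeared earlier.

16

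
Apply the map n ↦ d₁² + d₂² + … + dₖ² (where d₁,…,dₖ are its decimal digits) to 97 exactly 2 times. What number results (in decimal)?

97 → 130
130 → 10

10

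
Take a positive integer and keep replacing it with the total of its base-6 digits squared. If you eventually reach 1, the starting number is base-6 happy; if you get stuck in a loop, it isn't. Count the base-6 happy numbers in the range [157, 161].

1

157: 157 → 21 → 18 → 9 → 10 → 17 → 29 → 41 → 26 → 20 → 13 → 5 → 25 → 17  (repeats 17)
158: 158 → 24 → 16 → 20 → 13 → 5 → 25 → 17 → 29 → 41 → 26 → 20  (repeats 20)
159: 159 → 29 → 41 → 26 → 20 → 13 → 5 → 25 → 17 → 29  (repeats 29)
160: 160 → 36 → 1  (reaches 1)
161: 161 → 45 → 11 → 26 → 20 → 13 → 5 → 25 → 17 → 29 → 41 → 26  (repeats 26)
base-6 happy: 160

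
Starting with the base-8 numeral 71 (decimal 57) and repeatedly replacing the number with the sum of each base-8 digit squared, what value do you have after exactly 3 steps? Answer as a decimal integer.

57 = (7,1)_8 → 7² + 1² = 50
50 = (6,2)_8 → 6² + 2² = 40
40 = (5,0)_8 → 5² + 0² = 25

25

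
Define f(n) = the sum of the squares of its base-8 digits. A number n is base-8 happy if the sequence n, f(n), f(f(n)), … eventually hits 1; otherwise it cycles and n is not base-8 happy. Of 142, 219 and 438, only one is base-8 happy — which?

219

142: 142 → 41 → 26 → 13 → 26  — repeats 26 (not base-8 happy)
219: 219 → 27 → 18 → 8 → 1  — reaches 1 (base-8 happy)
438: 438 → 108 → 42 → 29 → 34 → 20 → 20  — repeats 20 (not base-8 happy)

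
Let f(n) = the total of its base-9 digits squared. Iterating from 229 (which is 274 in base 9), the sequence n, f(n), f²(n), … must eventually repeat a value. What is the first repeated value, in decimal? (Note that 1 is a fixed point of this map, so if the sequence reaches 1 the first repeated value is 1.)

229 = (2,7,4)_9 → 69
69 = (7,6)_9 → 85
85 = (1,0,4)_9 → 17
17 = (1,8)_9 → 65
65 = (7,2)_9 → 53
53 = (5,8)_9 → 89
89 = (1,0,8)_9 → 65  — 65 already appeared earlier.

65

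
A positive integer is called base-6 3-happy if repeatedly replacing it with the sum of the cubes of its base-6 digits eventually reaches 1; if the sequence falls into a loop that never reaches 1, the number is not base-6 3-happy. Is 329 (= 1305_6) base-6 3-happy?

329 = (1,3,0,5)_6 → 1³ + 3³ + 0³ + 5³ = 1 + 27 + 0 + 125 = 153
153 = (4,1,3)_6 → 4³ + 1³ + 3³ = 64 + 1 + 27 = 92
92 = (2,3,2)_6 → 2³ + 3³ + 2³ = 8 + 27 + 8 = 43
43 = (1,1,1)_6 → 1³ + 1³ + 1³ = 1 + 1 + 1 = 3
3 = (3)_6 → 3³ = 27
27 = (4,3)_6 → 4³ + 3³ = 64 + 27 = 91
91 = (2,3,1)_6 → 2³ + 3³ + 1³ = 8 + 27 + 1 = 36
36 = (1,0,0)_6 → 1³ + 0³ + 0³ = 1 + 0 + 0 = 1  — reached 1.

base-6 3-happy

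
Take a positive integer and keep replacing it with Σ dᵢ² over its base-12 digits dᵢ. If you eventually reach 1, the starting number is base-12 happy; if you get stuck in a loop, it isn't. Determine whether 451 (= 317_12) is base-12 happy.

not base-12 happy

451 = (3,1,7)_12 → 3² + 1² + 7² = 9 + 1 + 49 = 59
59 = (4,11)_12 → 4² + 11² = 16 + 121 = 137
137 = (11,5)_12 → 11² + 5² = 121 + 25 = 146
146 = (1,0,2)_12 → 1² + 0² + 2² = 1 + 0 + 4 = 5
5 = (5)_12 → 5² = 25
25 = (2,1)_12 → 2² + 1² = 4 + 1 = 5  — 5 already seen; the sequence cycles without reaching 1.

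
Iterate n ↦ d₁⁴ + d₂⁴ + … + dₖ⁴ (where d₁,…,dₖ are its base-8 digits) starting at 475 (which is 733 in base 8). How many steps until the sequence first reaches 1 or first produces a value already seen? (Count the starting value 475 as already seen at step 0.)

475 = (7,3,3)_8 → 7⁴ + 3⁴ + 3⁴ = 2401 + 81 + 81 = 2563
2563 = (5,0,0,3)_8 → 5⁴ + 0⁴ + 0⁴ + 3⁴ = 625 + 0 + 0 + 81 = 706
706 = (1,3,0,2)_8 → 1⁴ + 3⁴ + 0⁴ + 2⁴ = 1 + 81 + 0 + 16 = 98
98 = (1,4,2)_8 → 1⁴ + 4⁴ + 2⁴ = 1 + 256 + 16 = 273
273 = (4,2,1)_8 → 4⁴ + 2⁴ + 1⁴ = 256 + 16 + 1 = 273  — 273 repeats.
That took 5 steps.

5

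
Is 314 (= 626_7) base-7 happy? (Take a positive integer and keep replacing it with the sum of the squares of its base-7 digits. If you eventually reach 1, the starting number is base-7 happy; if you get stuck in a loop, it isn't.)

not base-7 happy

314 = (6,2,6)_7 → 6² + 2² + 6² = 76
76 = (1,3,6)_7 → 1² + 3² + 6² = 46
46 = (6,4)_7 → 6² + 4² = 52
52 = (1,0,3)_7 → 1² + 0² + 3² = 10
10 = (1,3)_7 → 1² + 3² = 10  — 10 already seen; the sequence cycles without reaching 1.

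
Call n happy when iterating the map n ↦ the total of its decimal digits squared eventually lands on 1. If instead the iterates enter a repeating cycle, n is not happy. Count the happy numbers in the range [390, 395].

390: 390 → 90 → 81 → 65 → 61 → 37 → 58 → 89 → 145 → 42 → 20 → 4 → 16 → 37  (repeats 37)
391: 391 → 91 → 82 → 68 → 100 → 1  (reaches 1)
392: 392 → 94 → 97 → 130 → 10 → 1  (reaches 1)
393: 393 → 99 → 162 → 41 → 17 → 50 → 25 → 29 → 85 → 89 → 145 → 42 → 20 → 4 → 16 → 37 → 58 → 89  (repeats 89)
394: 394 → 106 → 37 → 58 → 89 → 145 → 42 → 20 → 4 → 16 → 37  (repeats 37)
395: 395 → 115 → 27 → 53 → 34 → 25 → 29 → 85 → 89 → 145 → 42 → 20 → 4 → 16 → 37 → 58 → 89  (repeats 89)
happy: 391, 392

2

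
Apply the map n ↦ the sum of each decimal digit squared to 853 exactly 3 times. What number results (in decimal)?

853 → 8² + 5² + 3² = 64 + 25 + 9 = 98
98 → 9² + 8² = 81 + 64 = 145
145 → 1² + 4² + 5² = 1 + 16 + 25 = 42

42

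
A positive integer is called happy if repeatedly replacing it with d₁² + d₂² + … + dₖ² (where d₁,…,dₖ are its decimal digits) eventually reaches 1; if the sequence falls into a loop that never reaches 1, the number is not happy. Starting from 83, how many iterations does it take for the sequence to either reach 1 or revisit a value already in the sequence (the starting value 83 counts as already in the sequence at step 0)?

83 → 8² + 3² = 73
73 → 7² + 3² = 58
58 → 5² + 8² = 89
89 → 8² + 9² = 145
145 → 1² + 4² + 5² = 42
42 → 4² + 2² = 20
20 → 2² + 0² = 4
4 → 4² = 16
16 → 1² + 6² = 37
37 → 3² + 7² = 58  — 58 repeats.
That took 10 steps.

10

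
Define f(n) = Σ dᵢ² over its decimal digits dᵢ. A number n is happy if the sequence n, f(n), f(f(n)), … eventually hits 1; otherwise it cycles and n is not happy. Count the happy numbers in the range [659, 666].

1

659: 659 → 142 → 21 → 5 → 25 → 29 → 85 → 89 → 145 → 42 → 20 → 4 → 16 → 37 → 58 → 89  (repeats 89)
660: 660 → 72 → 53 → 34 → 25 → 29 → 85 → 89 → 145 → 42 → 20 → 4 → 16 → 37 → 58 → 89  (repeats 89)
661: 661 → 73 → 58 → 89 → 145 → 42 → 20 → 4 → 16 → 37 → 58  (repeats 58)
662: 662 → 76 → 85 → 89 → 145 → 42 → 20 → 4 → 16 → 37 → 58 → 89  (repeats 89)
663: 663 → 81 → 65 → 61 → 37 → 58 → 89 → 145 → 42 → 20 → 4 → 16 → 37  (repeats 37)
664: 664 → 88 → 128 → 69 → 117 → 51 → 26 → 40 → 16 → 37 → 58 → 89 → 145 → 42 → 20 → 4 → 16  (repeats 16)
665: 665 → 97 → 130 → 10 → 1  (reaches 1)
666: 666 → 108 → 65 → 61 → 37 → 58 → 89 → 145 → 42 → 20 → 4 → 16 → 37  (repeats 37)
happy: 665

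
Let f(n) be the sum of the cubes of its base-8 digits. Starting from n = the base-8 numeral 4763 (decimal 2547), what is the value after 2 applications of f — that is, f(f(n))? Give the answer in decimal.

18

2547 = (4,7,6,3)_8 → 4³ + 7³ + 6³ + 3³ = 64 + 343 + 216 + 27 = 650
650 = (1,2,1,2)_8 → 1³ + 2³ + 1³ + 2³ = 1 + 8 + 1 + 8 = 18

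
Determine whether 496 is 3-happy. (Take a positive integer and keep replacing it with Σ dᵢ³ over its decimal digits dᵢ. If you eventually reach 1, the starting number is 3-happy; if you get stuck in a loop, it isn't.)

496 → 1009
1009 → 730
730 → 370
370 → 370  — 370 already seen; the sequence cycles without reaching 1.

not 3-happy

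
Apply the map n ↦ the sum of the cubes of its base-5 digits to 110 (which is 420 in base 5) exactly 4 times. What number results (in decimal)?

110 = (4,2,0)_5 → 4³ + 2³ + 0³ = 72
72 = (2,4,2)_5 → 2³ + 4³ + 2³ = 80
80 = (3,1,0)_5 → 3³ + 1³ + 0³ = 28
28 = (1,0,3)_5 → 1³ + 0³ + 3³ = 28

28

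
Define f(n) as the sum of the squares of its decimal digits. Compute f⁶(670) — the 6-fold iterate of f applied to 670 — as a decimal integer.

670 → 6² + 7² + 0² = 85
85 → 8² + 5² = 89
89 → 8² + 9² = 145
145 → 1² + 4² + 5² = 42
42 → 4² + 2² = 20
20 → 2² + 0² = 4

4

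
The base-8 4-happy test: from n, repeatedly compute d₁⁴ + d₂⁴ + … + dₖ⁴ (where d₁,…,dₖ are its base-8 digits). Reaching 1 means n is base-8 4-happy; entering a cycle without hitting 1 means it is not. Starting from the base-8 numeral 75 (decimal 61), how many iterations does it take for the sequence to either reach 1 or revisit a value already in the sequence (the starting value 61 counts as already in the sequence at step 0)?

15

61 = (7,5)_8 → 7⁴ + 5⁴ = 2401 + 625 = 3026
3026 = (5,7,2,2)_8 → 5⁴ + 7⁴ + 2⁴ + 2⁴ = 625 + 2401 + 16 + 16 = 3058
3058 = (5,7,6,2)_8 → 5⁴ + 7⁴ + 6⁴ + 2⁴ = 625 + 2401 + 1296 + 16 = 4338
4338 = (1,0,3,6,2)_8 → 1⁴ + 0⁴ + 3⁴ + 6⁴ + 2⁴ = 1 + 0 + 81 + 1296 + 16 = 1394
1394 = (2,5,6,2)_8 → 2⁴ + 5⁴ + 6⁴ + 2⁴ = 16 + 625 + 1296 + 16 = 1953
1953 = (3,6,4,1)_8 → 3⁴ + 6⁴ + 4⁴ + 1⁴ = 81 + 1296 + 256 + 1 = 1634
1634 = (3,1,4,2)_8 → 3⁴ + 1⁴ + 4⁴ + 2⁴ = 81 + 1 + 256 + 16 = 354
354 = (5,4,2)_8 → 5⁴ + 4⁴ + 2⁴ = 625 + 256 + 16 = 897
897 = (1,6,0,1)_8 → 1⁴ + 6⁴ + 0⁴ + 1⁴ = 1 + 1296 + 0 + 1 = 1298
1298 = (2,4,2,2)_8 → 2⁴ + 4⁴ + 2⁴ + 2⁴ = 16 + 256 + 16 + 16 = 304
304 = (4,6,0)_8 → 4⁴ + 6⁴ + 0⁴ = 256 + 1296 + 0 = 1552
1552 = (3,0,2,0)_8 → 3⁴ + 0⁴ + 2⁴ + 0⁴ = 81 + 0 + 16 + 0 = 97
97 = (1,4,1)_8 → 1⁴ + 4⁴ + 1⁴ = 1 + 256 + 1 = 258
258 = (4,0,2)_8 → 4⁴ + 0⁴ + 2⁴ = 256 + 0 + 16 = 272
272 = (4,2,0)_8 → 4⁴ + 2⁴ + 0⁴ = 256 + 16 + 0 = 272  — 272 repeats.
That took 15 steps.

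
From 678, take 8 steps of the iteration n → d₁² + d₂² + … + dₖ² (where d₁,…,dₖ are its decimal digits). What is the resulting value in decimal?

37

678 → 149
149 → 98
98 → 145
145 → 42
42 → 20
20 → 4
4 → 16
16 → 37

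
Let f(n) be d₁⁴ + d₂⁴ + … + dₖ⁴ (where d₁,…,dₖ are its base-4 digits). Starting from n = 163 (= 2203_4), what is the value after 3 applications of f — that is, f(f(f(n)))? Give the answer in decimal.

83

163 = (2,2,0,3)_4 → 2⁴ + 2⁴ + 0⁴ + 3⁴ = 16 + 16 + 0 + 81 = 113
113 = (1,3,0,1)_4 → 1⁴ + 3⁴ + 0⁴ + 1⁴ = 1 + 81 + 0 + 1 = 83
83 = (1,1,0,3)_4 → 1⁴ + 1⁴ + 0⁴ + 3⁴ = 1 + 1 + 0 + 81 = 83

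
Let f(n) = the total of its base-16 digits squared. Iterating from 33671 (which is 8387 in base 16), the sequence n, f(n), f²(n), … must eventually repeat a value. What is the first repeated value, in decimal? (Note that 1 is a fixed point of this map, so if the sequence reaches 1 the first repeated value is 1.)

169

33671 = (8,3,8,7)_16 → 8² + 3² + 8² + 7² = 186
186 = (11,10)_16 → 11² + 10² = 221
221 = (13,13)_16 → 13² + 13² = 338
338 = (1,5,2)_16 → 1² + 5² + 2² = 30
30 = (1,14)_16 → 1² + 14² = 197
197 = (12,5)_16 → 12² + 5² = 169
169 = (10,9)_16 → 10² + 9² = 181
181 = (11,5)_16 → 11² + 5² = 146
146 = (9,2)_16 → 9² + 2² = 85
85 = (5,5)_16 → 5² + 5² = 50
50 = (3,2)_16 → 3² + 2² = 13
13 = (13)_16 → 13² = 169  — 169 already appeared earlier.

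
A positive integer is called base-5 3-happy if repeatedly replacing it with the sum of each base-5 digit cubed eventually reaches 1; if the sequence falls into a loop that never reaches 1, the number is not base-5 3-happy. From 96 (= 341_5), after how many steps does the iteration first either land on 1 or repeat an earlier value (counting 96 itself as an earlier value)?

6

96 = (3,4,1)_5 → 3³ + 4³ + 1³ = 27 + 64 + 1 = 92
92 = (3,3,2)_5 → 3³ + 3³ + 2³ = 27 + 27 + 8 = 62
62 = (2,2,2)_5 → 2³ + 2³ + 2³ = 8 + 8 + 8 = 24
24 = (4,4)_5 → 4³ + 4³ = 64 + 64 = 128
128 = (1,0,0,3)_5 → 1³ + 0³ + 0³ + 3³ = 1 + 0 + 0 + 27 = 28
28 = (1,0,3)_5 → 1³ + 0³ + 3³ = 1 + 0 + 27 = 28  — 28 repeats.
That took 6 steps.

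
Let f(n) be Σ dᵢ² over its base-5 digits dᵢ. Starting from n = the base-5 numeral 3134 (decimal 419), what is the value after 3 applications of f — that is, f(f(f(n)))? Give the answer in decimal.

1

419 = (3,1,3,4)_5 → 3² + 1² + 3² + 4² = 35
35 = (1,2,0)_5 → 1² + 2² + 0² = 5
5 = (1,0)_5 → 1² + 0² = 1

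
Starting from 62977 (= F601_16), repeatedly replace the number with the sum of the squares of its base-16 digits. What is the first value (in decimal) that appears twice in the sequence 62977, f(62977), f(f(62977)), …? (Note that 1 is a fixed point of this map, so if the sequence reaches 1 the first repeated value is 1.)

62977 = (15,6,0,1)_16 → 15² + 6² + 0² + 1² = 262
262 = (1,0,6)_16 → 1² + 0² + 6² = 37
37 = (2,5)_16 → 2² + 5² = 29
29 = (1,13)_16 → 1² + 13² = 170
170 = (10,10)_16 → 10² + 10² = 200
200 = (12,8)_16 → 12² + 8² = 208
208 = (13,0)_16 → 13² + 0² = 169
169 = (10,9)_16 → 10² + 9² = 181
181 = (11,5)_16 → 11² + 5² = 146
146 = (9,2)_16 → 9² + 2² = 85
85 = (5,5)_16 → 5² + 5² = 50
50 = (3,2)_16 → 3² + 2² = 13
13 = (13)_16 → 13² = 169  — 169 already appeared earlier.

169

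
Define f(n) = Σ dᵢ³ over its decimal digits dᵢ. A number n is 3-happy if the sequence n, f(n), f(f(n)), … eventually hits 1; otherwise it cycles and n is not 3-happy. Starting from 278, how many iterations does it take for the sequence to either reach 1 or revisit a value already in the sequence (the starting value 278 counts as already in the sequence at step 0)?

11

278 → 2³ + 7³ + 8³ = 863
863 → 8³ + 6³ + 3³ = 755
755 → 7³ + 5³ + 5³ = 593
593 → 5³ + 9³ + 3³ = 881
881 → 8³ + 8³ + 1³ = 1025
1025 → 1³ + 0³ + 2³ + 5³ = 134
134 → 1³ + 3³ + 4³ = 92
92 → 9³ + 2³ = 737
737 → 7³ + 3³ + 7³ = 713
713 → 7³ + 1³ + 3³ = 371
371 → 3³ + 7³ + 1³ = 371  — 371 repeats.
That took 11 steps.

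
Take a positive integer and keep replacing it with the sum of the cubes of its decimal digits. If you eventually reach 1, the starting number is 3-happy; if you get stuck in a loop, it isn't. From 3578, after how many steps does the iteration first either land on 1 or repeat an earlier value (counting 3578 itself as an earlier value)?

3578 → 3³ + 5³ + 7³ + 8³ = 27 + 125 + 343 + 512 = 1007
1007 → 1³ + 0³ + 0³ + 7³ = 1 + 0 + 0 + 343 = 344
344 → 3³ + 4³ + 4³ = 27 + 64 + 64 = 155
155 → 1³ + 5³ + 5³ = 1 + 125 + 125 = 251
251 → 2³ + 5³ + 1³ = 8 + 125 + 1 = 134
134 → 1³ + 3³ + 4³ = 1 + 27 + 64 = 92
92 → 9³ + 2³ = 729 + 8 = 737
737 → 7³ + 3³ + 7³ = 343 + 27 + 343 = 713
713 → 7³ + 1³ + 3³ = 343 + 1 + 27 = 371
371 → 3³ + 7³ + 1³ = 27 + 343 + 1 = 371  — 371 repeats.
That took 10 steps.

10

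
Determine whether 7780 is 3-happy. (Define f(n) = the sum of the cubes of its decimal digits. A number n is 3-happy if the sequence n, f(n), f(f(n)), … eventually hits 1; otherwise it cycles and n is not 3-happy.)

7780 → 7³ + 7³ + 8³ + 0³ = 343 + 343 + 512 + 0 = 1198
1198 → 1³ + 1³ + 9³ + 8³ = 1 + 1 + 729 + 512 = 1243
1243 → 1³ + 2³ + 4³ + 3³ = 1 + 8 + 64 + 27 = 100
100 → 1³ + 0³ + 0³ = 1 + 0 + 0 = 1  — reached 1.

3-happy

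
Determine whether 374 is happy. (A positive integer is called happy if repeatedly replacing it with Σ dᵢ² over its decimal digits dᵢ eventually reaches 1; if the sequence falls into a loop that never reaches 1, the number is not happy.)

374 → 3² + 7² + 4² = 9 + 49 + 16 = 74
74 → 7² + 4² = 49 + 16 = 65
65 → 6² + 5² = 36 + 25 = 61
61 → 6² + 1² = 36 + 1 = 37
37 → 3² + 7² = 9 + 49 = 58
58 → 5² + 8² = 25 + 64 = 89
89 → 8² + 9² = 64 + 81 = 145
145 → 1² + 4² + 5² = 1 + 16 + 25 = 42
42 → 4² + 2² = 16 + 4 = 20
20 → 2² + 0² = 4 + 0 = 4
4 → 4² = 16
16 → 1² + 6² = 1 + 36 = 37  — 37 already seen; the sequence cycles without reaching 1.

not happy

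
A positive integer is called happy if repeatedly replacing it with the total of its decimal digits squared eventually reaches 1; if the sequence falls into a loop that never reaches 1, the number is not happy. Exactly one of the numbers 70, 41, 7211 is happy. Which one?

70

70: 70 → 49 → 97 → 130 → 10 → 1  — reaches 1 (happy)
41: 41 → 17 → 50 → 25 → 29 → 85 → 89 → 145 → 42 → 20 → 4 → 16 → 37 → 58 → 89  — repeats 89 (not happy)
7211: 7211 → 55 → 50 → 25 → 29 → 85 → 89 → 145 → 42 → 20 → 4 → 16 → 37 → 58 → 89  — repeats 89 (not happy)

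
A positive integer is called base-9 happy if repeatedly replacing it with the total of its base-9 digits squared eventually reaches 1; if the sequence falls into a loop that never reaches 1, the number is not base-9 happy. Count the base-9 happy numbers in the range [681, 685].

681: 681 → 109 → 11 → 5 → 25 → 53 → 89 → 65 → 53  — not base-9 happy
682: 682 → 122 → 42 → 52 → 74 → 68 → 74  — not base-9 happy
683: 683 → 137 → 41 → 41  — not base-9 happy
684: 684 → 80 → 128 → 30 → 18 → 4 → 16 → 50 → 50  — not base-9 happy
685: 685 → 81 → 1  — base-9 happy
base-9 happy: 685

1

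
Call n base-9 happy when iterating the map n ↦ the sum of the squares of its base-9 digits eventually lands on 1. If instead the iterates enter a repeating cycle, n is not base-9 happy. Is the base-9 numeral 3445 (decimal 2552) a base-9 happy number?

2552 = (3,4,4,5)_9 → 3² + 4² + 4² + 5² = 9 + 16 + 16 + 25 = 66
66 = (7,3)_9 → 7² + 3² = 49 + 9 = 58
58 = (6,4)_9 → 6² + 4² = 36 + 16 = 52
52 = (5,7)_9 → 5² + 7² = 25 + 49 = 74
74 = (8,2)_9 → 8² + 2² = 64 + 4 = 68
68 = (7,5)_9 → 7² + 5² = 49 + 25 = 74  — 74 already seen; the sequence cycles without reaching 1.

not base-9 happy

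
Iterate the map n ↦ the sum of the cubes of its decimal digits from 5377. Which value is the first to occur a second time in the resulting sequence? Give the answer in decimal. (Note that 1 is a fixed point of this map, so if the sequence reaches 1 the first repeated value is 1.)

352

5377 → 5³ + 3³ + 7³ + 7³ = 838
838 → 8³ + 3³ + 8³ = 1051
1051 → 1³ + 0³ + 5³ + 1³ = 127
127 → 1³ + 2³ + 7³ = 352
352 → 3³ + 5³ + 2³ = 160
160 → 1³ + 6³ + 0³ = 217
217 → 2³ + 1³ + 7³ = 352  — 352 already appeared earlier.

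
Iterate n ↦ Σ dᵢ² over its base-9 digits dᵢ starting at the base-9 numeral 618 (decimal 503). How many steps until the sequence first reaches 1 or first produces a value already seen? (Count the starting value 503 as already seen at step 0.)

503 = (6,1,8)_9 → 6² + 1² + 8² = 36 + 1 + 64 = 101
101 = (1,2,2)_9 → 1² + 2² + 2² = 1 + 4 + 4 = 9
9 = (1,0)_9 → 1² + 0² = 1 + 0 = 1  — reached 1.
That took 3 steps.

3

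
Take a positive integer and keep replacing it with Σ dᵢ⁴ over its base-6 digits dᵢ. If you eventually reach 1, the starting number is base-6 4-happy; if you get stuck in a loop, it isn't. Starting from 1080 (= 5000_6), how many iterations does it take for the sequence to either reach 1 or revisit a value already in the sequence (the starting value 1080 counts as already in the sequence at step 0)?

12

1080 = (5,0,0,0)_6 → 5⁴ + 0⁴ + 0⁴ + 0⁴ = 625
625 = (2,5,2,1)_6 → 2⁴ + 5⁴ + 2⁴ + 1⁴ = 658
658 = (3,0,1,4)_6 → 3⁴ + 0⁴ + 1⁴ + 4⁴ = 338
338 = (1,3,2,2)_6 → 1⁴ + 3⁴ + 2⁴ + 2⁴ = 114
114 = (3,1,0)_6 → 3⁴ + 1⁴ + 0⁴ = 82
82 = (2,1,4)_6 → 2⁴ + 1⁴ + 4⁴ = 273
273 = (1,1,3,3)_6 → 1⁴ + 1⁴ + 3⁴ + 3⁴ = 164
164 = (4,3,2)_6 → 4⁴ + 3⁴ + 2⁴ = 353
353 = (1,3,4,5)_6 → 1⁴ + 3⁴ + 4⁴ + 5⁴ = 963
963 = (4,2,4,3)_6 → 4⁴ + 2⁴ + 4⁴ + 3⁴ = 609
609 = (2,4,5,3)_6 → 2⁴ + 4⁴ + 5⁴ + 3⁴ = 978
978 = (4,3,1,0)_6 → 4⁴ + 3⁴ + 1⁴ + 0⁴ = 338  — 338 repeats.
That took 12 steps.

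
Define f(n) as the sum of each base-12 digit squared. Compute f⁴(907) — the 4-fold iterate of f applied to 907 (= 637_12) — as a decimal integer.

8

907 = (6,3,7)_12 → 94
94 = (7,10)_12 → 149
149 = (1,0,5)_12 → 26
26 = (2,2)_12 → 8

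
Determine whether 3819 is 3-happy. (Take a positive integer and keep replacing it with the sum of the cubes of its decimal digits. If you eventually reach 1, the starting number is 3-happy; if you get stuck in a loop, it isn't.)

not 3-happy

3819 → 1269
1269 → 954
954 → 918
918 → 1242
1242 → 81
81 → 513
513 → 153
153 → 153  — 153 already seen; the sequence cycles without reaching 1.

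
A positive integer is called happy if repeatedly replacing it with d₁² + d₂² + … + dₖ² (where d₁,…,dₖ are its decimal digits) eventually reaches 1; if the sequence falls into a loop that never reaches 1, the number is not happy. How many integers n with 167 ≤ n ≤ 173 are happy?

1

167: 167 → 86 → 100 → 1  (reaches 1)
168: 168 → 101 → 2 → 4 → 16 → 37 → 58 → 89 → 145 → 42 → 20 → 4  (repeats 4)
169: 169 → 118 → 66 → 72 → 53 → 34 → 25 → 29 → 85 → 89 → 145 → 42 → 20 → 4 → 16 → 37 → 58 → 89  (repeats 89)
170: 170 → 50 → 25 → 29 → 85 → 89 → 145 → 42 → 20 → 4 → 16 → 37 → 58 → 89  (repeats 89)
171: 171 → 51 → 26 → 40 → 16 → 37 → 58 → 89 → 145 → 42 → 20 → 4 → 16  (repeats 16)
172: 172 → 54 → 41 → 17 → 50 → 25 → 29 → 85 → 89 → 145 → 42 → 20 → 4 → 16 → 37 → 58 → 89  (repeats 89)
173: 173 → 59 → 106 → 37 → 58 → 89 → 145 → 42 → 20 → 4 → 16 → 37  (repeats 37)
happy: 167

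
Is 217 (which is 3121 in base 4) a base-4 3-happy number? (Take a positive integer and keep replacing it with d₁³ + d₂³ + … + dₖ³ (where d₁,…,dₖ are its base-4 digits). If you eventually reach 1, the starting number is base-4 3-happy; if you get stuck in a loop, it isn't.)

base-4 3-happy

217 = (3,1,2,1)_4 → 3³ + 1³ + 2³ + 1³ = 27 + 1 + 8 + 1 = 37
37 = (2,1,1)_4 → 2³ + 1³ + 1³ = 8 + 1 + 1 = 10
10 = (2,2)_4 → 2³ + 2³ = 8 + 8 = 16
16 = (1,0,0)_4 → 1³ + 0³ + 0³ = 1 + 0 + 0 = 1  — reached 1.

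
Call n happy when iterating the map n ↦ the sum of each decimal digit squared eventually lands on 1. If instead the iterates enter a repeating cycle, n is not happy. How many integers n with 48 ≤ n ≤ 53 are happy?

48: 48 → 80 → 64 → 52 → 29 → 85 → 89 → 145 → 42 → 20 → 4 → 16 → 37 → 58 → 89  — not happy
49: 49 → 97 → 130 → 10 → 1  — happy
50: 50 → 25 → 29 → 85 → 89 → 145 → 42 → 20 → 4 → 16 → 37 → 58 → 89  — not happy
51: 51 → 26 → 40 → 16 → 37 → 58 → 89 → 145 → 42 → 20 → 4 → 16  — not happy
52: 52 → 29 → 85 → 89 → 145 → 42 → 20 → 4 → 16 → 37 → 58 → 89  — not happy
53: 53 → 34 → 25 → 29 → 85 → 89 → 145 → 42 → 20 → 4 → 16 → 37 → 58 → 89  — not happy
happy: 49

1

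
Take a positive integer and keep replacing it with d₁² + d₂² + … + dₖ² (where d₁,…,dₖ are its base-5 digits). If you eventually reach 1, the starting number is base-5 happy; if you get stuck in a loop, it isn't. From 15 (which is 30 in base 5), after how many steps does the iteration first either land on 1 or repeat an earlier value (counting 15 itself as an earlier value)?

4

15 = (3,0)_5 → 3² + 0² = 9
9 = (1,4)_5 → 1² + 4² = 17
17 = (3,2)_5 → 3² + 2² = 13
13 = (2,3)_5 → 2² + 3² = 13  — 13 repeats.
That took 4 steps.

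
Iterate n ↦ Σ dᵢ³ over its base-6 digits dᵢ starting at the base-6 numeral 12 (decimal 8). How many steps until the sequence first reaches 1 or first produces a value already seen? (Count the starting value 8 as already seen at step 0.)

8 = (1,2)_6 → 9
9 = (1,3)_6 → 28
28 = (4,4)_6 → 128
128 = (3,3,2)_6 → 62
62 = (1,4,2)_6 → 73
73 = (2,0,1)_6 → 9  — 9 repeats.
That took 6 steps.

6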